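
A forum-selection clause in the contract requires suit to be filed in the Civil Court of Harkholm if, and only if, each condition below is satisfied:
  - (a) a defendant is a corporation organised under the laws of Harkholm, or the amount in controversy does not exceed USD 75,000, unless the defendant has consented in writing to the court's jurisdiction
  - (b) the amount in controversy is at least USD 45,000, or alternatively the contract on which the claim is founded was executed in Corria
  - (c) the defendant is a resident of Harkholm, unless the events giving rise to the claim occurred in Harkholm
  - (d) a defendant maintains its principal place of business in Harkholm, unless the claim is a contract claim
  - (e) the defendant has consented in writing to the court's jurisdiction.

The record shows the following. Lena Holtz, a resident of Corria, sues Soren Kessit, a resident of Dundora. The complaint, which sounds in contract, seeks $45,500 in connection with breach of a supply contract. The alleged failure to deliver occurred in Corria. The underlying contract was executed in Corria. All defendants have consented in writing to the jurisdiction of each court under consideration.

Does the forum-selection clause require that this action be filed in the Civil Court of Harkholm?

The Civil Court of Harkholm:
  (a) The amount in controversy is USD 45,500, within the USD 75,000 ceiling, so this disjunct is met. Satisfied.
  (b) The amount in controversy is $45,500, which meets the $45,000 floor, so this disjunct is met. Satisfied.
  (c) The defendant resides in Dundora, not Harkholm. Nor does the 'unless' clause help: the operative events occurred in Corria, not Harkholm. Not satisfied.
  (d) No defendant is a corporation. But the claim is a contract claim, and the 'unless' clause therefore excuses the requirement. Satisfied.
  (e) Every defendant has filed written consent. Satisfied.
  → The clause does not apply.

No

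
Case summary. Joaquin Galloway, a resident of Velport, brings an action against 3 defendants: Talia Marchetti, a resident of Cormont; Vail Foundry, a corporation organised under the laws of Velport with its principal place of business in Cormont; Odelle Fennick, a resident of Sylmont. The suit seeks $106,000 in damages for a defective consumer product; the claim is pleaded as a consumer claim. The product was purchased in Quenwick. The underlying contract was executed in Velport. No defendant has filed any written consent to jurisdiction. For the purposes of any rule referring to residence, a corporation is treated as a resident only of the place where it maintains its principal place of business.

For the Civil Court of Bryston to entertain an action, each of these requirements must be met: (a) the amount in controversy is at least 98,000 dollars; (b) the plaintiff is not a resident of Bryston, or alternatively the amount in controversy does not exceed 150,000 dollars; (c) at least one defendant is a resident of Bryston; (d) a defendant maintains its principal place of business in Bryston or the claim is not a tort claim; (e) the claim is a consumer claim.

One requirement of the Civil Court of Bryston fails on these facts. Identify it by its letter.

The Civil Court of Bryston:
  (a) The amount in controversy is USD 106,000, which meets the $98,000 floor. Met.
  (b) The plaintiff resides in Velport, which is not Bryston — that alternative is enough. Condition met.
  (c) No defendant resides in Bryston (they reside in Cormont, Cormont, Sylmont). Condition not met.
  (d) The claim is a consumer claim, not a tort claim, which satisfies one of the alternatives. Condition met.
  (e) The claim is a consumer claim. Met.
Only condition (c) fails.

(c)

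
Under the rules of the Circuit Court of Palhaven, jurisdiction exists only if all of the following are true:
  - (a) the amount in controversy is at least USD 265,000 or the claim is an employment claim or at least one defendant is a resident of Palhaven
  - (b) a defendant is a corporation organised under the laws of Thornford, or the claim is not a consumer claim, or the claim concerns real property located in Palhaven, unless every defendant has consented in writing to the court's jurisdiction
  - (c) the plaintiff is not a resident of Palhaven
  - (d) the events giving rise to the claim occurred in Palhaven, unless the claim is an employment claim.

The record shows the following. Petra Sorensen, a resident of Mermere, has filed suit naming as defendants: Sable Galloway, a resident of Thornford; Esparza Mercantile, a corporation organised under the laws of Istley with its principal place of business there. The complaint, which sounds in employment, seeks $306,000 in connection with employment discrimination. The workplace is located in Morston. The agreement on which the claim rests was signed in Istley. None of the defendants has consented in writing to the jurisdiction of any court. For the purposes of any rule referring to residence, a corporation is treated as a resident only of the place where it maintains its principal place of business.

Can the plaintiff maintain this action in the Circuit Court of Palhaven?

The Circuit Court of Palhaven:
  (a) The amount in controversy is $306,000, which meets the $265,000 floor, which satisfies one of the alternatives. Condition met.
  (b) The claim is an employment claim, not a consumer claim, which satisfies one of the alternatives. Condition met.
  (c) The plaintiff resides in Mermere, which is not Palhaven. Met.
  (d) The operative events occurred in Morston, not Palhaven. The proviso rescues it, though: the claim is an employment claim. Condition met.
  → All conditions met; jurisdiction exists.

Yes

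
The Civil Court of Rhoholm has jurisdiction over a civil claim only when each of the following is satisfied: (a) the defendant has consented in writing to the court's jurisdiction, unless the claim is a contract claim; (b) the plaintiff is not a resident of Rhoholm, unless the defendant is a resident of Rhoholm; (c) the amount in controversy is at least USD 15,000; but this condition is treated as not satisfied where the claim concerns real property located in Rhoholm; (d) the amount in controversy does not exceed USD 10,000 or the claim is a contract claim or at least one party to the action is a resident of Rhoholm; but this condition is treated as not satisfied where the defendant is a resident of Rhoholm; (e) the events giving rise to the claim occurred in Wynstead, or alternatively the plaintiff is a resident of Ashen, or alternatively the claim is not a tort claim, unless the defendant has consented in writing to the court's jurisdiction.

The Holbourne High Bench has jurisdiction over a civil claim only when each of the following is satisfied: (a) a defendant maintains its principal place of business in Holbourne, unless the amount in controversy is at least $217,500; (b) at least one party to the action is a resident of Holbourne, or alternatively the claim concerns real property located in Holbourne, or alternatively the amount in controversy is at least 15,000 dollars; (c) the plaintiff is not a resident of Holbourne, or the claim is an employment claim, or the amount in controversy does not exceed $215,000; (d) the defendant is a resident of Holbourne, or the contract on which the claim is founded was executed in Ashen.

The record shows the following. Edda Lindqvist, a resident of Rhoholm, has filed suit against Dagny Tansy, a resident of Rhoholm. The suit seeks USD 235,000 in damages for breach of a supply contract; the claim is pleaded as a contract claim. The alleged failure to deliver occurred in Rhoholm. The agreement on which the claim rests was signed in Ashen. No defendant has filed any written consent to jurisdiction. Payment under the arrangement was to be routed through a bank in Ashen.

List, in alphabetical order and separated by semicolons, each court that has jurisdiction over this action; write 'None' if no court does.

The Civil Court of Rhoholm:
  (a) No such written consent has been filed. But the claim is a contract claim, and the 'unless' clause therefore excuses the requirement. Met.
  (b) The plaintiff resides in Rhoholm. The proviso rescues it, though: the defendant resides in Rhoholm. Condition met.
  (c) The amount in controversy is $235,000, which meets the 15,000 dollars floor. And the carve-out is inapplicable — the claim does not concern real property. Satisfied.
  (d) The claim is a contract claim, which satisfies one of the alternatives. However, the defendant resides in Rhoholm, which falls within the stated exception and so defeats the condition. Not satisfied.
  (e) The claim is a contract claim, not a tort claim, so this disjunct is met. Satisfied.
  → At least one condition fails; no jurisdiction.
The Holbourne High Bench:
  (a) No defendant is a corporation. But the amount in controversy is USD 235,000, which meets the USD 217,500 floor, and the 'unless' clause therefore excuses the requirement. Met.
  (b) The amount in controversy is 235,000 dollars, which meets the USD 15,000 floor — that alternative is enough. Condition met.
  (c) The plaintiff resides in Rhoholm, which is not Holbourne — that alternative is enough. Condition met.
  (d) The contract was executed in Ashen, which satisfies one of the alternatives. Met.
  → Jurisdiction lies.

the Holbourne High Bench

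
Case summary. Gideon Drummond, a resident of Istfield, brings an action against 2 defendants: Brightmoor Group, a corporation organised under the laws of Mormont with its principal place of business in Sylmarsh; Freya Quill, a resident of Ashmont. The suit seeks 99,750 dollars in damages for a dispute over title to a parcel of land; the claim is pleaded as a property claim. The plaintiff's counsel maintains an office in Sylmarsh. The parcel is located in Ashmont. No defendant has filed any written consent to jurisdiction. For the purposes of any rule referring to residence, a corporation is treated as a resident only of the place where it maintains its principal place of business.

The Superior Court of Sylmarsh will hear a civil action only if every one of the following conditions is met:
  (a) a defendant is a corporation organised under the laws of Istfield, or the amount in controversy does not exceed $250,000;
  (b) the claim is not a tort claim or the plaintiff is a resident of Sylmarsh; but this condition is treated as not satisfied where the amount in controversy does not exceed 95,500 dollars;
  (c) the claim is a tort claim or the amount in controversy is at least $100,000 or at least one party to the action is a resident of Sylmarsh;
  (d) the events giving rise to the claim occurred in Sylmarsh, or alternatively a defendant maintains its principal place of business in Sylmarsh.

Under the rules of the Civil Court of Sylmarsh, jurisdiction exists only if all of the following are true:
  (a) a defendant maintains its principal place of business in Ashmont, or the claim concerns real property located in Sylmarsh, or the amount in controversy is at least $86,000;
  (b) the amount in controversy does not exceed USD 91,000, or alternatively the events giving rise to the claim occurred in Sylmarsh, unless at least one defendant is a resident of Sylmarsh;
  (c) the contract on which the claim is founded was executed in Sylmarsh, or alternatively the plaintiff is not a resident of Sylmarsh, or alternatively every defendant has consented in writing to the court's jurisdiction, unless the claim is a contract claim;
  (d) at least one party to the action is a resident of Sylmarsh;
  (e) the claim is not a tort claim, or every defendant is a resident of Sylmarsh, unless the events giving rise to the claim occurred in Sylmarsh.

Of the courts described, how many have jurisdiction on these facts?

The Superior Court of Sylmarsh:
  (a) The amount in controversy is $99,750, within the 250,000 dollars ceiling, so this disjunct is met. Satisfied.
  (b) The claim is a property claim, not a tort claim, which satisfies one of the alternatives. The exception is not triggered, since the amount in controversy is USD 99,750, above the 95,500 dollars ceiling. Satisfied.
  (c) Brightmoor Group resides in Sylmarsh, so this disjunct is met. Condition met.
  (d) Brightmoor Group has its principal place of business in Sylmarsh — that alternative is enough. Condition met.
  → The court has jurisdiction.
The Civil Court of Sylmarsh:
  (a) The amount in controversy is 99,750 dollars, which meets the USD 86,000 floor, which satisfies one of the alternatives. Satisfied.
  (b) The amount in controversy is $99,750, above the 91,000 dollars ceiling; the operative events occurred in Ashmont, not Sylmarsh — none of the alternatives is met. However, Brightmoor Group resides in Sylmarsh, so the 'unless' proviso supplies this condition. Met.
  (c) The plaintiff resides in Istfield, which is not Sylmarsh, so this disjunct is met. Condition met.
  (d) Brightmoor Group resides in Sylmarsh. Satisfied.
  (e) The claim is a property claim, not a tort claim, which satisfies one of the alternatives. Satisfied.
  → All conditions met; jurisdiction exists.
Courts with jurisdiction: the Superior Court of Sylmarsh, the Civil Court of Sylmarsh — 2 in total.

2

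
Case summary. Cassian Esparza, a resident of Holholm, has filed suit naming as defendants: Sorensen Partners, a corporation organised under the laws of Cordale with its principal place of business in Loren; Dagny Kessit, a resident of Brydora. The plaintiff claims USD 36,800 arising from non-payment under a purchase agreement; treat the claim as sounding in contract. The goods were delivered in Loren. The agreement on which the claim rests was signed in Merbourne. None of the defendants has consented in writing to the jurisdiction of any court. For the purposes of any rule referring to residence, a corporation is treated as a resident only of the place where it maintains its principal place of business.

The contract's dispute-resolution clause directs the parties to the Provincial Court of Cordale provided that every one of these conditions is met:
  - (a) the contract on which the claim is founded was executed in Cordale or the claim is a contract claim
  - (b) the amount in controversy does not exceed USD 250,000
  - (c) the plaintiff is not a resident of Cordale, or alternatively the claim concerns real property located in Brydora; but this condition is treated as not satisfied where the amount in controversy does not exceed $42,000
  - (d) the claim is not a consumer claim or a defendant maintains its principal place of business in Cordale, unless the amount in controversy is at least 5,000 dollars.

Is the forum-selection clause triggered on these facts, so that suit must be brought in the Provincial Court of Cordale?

The Provincial Court of Cordale:
  (a) The claim is a contract claim, so one alternative holds. Met.
  (b) The amount in controversy is USD 36,800, within the 250,000 dollars ceiling. Met.
  (c) The plaintiff resides in Holholm, which is not Cordale, so this disjunct is met. But the carve-out bites: the amount in controversy is 36,800 dollars, within the 42,000 dollars ceiling. Condition not met.
  (d) The claim is a contract claim, not a consumer claim — that alternative is enough. Condition met.
  → The clause does not apply.

No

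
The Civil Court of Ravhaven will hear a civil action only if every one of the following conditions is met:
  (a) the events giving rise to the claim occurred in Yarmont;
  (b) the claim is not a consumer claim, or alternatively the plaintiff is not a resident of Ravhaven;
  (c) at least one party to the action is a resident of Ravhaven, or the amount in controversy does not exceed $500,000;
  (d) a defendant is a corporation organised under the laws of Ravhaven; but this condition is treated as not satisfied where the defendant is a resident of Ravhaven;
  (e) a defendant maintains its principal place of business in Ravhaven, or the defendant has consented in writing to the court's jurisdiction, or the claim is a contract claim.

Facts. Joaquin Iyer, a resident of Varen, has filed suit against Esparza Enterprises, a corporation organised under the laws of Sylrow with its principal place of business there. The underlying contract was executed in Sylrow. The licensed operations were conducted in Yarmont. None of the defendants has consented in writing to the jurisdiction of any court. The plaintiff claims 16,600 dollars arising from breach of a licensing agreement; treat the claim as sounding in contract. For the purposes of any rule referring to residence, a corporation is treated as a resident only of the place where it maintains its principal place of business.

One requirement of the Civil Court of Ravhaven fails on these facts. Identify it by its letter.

(d)

The Civil Court of Ravhaven:
  (a) The operative events occurred in Yarmont. Condition met.
  (b) The claim is a contract claim, not a consumer claim — that alternative is enough. Condition met.
  (c) The amount in controversy is USD 16,600, within the 500,000 dollars ceiling, so this disjunct is met. Satisfied.
  (d) The corporate defendant(s) are organised in Sylrow, not Ravhaven. Not satisfied.
  (e) The claim is a contract claim, so this disjunct is met. Condition met.
Only condition (d) fails.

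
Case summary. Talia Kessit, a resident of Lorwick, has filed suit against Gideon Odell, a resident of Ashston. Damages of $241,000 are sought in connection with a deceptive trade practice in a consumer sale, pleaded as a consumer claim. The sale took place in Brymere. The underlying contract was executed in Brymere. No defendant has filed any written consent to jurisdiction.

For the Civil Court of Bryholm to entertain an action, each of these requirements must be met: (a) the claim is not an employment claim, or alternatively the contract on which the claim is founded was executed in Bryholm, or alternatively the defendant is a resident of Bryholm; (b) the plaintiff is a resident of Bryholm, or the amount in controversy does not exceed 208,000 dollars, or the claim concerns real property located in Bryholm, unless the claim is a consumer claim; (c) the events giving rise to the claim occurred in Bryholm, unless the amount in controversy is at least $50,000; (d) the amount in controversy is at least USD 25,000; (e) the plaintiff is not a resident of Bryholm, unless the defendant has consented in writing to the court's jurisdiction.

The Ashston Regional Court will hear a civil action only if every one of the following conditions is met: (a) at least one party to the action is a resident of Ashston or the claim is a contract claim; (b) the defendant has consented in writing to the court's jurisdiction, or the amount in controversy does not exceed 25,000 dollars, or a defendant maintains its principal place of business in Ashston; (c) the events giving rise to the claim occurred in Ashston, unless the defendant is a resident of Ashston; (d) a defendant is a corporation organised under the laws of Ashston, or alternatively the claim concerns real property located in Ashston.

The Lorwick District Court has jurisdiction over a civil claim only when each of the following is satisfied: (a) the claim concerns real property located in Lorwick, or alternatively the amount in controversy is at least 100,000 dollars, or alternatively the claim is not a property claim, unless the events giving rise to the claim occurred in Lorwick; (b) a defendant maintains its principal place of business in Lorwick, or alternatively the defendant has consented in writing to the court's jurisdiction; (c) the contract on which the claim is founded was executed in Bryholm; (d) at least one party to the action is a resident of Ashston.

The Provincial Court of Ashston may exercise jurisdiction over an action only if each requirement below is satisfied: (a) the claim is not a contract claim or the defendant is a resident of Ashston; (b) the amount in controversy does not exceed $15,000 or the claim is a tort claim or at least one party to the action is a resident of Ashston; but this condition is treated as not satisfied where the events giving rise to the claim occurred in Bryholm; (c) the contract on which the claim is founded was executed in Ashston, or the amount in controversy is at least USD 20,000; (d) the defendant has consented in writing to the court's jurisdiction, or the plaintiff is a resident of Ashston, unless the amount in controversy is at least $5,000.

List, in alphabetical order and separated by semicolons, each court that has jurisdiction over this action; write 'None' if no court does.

the Civil Court of Bryholm; the Provincial Court of Ashston

The Civil Court of Bryholm:
  (a) The claim is a consumer claim, not an employment claim, so one alternative holds. Met.
  (b) The plaintiff resides in Lorwick, not Bryholm; the amount in controversy is USD 241,000, above the USD 208,000 ceiling; the claim does not concern real property — none of the alternatives is met. However, the claim is a consumer claim, so the 'unless' proviso supplies this condition. Met.
  (c) The operative events occurred in Brymere, not Bryholm. However, the amount in controversy is 241,000 dollars, which meets the USD 50,000 floor, so the 'unless' proviso supplies this condition. Met.
  (d) The amount in controversy is $241,000, which meets the $25,000 floor. Satisfied.
  (e) The plaintiff resides in Lorwick, which is not Bryholm. Satisfied.
  → The court has jurisdiction.
The Ashston Regional Court:
  (a) Gideon Odell resides in Ashston — that alternative is enough. Condition met.
  (b) No such written consent has been filed; the amount in controversy is $241,000, above the USD 25,000 ceiling; no defendant is a corporation — none of the alternatives is met. Not met.
  (c) The operative events occurred in Brymere, not Ashston. But the defendant resides in Ashston, and the 'unless' clause therefore excuses the requirement. Met.
  (d) No defendant is a corporation; the claim does not concern real property — every alternative fails. Not met.
  → Not every requirement is met — no jurisdiction.
The Lorwick District Court:
  (a) The amount in controversy is USD 241,000, which meets the $100,000 floor — that alternative is enough. Condition met.
  (b) No defendant is a corporation; no such written consent has been filed — no alternative holds. Condition not met.
  (c) The contract was executed in Brymere, not Bryholm. Not satisfied.
  (d) Gideon Odell resides in Ashston. Condition met.
  → At least one condition fails; no jurisdiction.
The Provincial Court of Ashston:
  (a) The claim is a consumer claim, not a contract claim, so one alternative holds. Met.
  (b) Gideon Odell resides in Ashston, so one alternative holds. The carve-out does not apply: the operative events occurred in Brymere, not Bryholm. Satisfied.
  (c) The amount in controversy is USD 241,000, which meets the 20,000 dollars floor, so one alternative holds. Satisfied.
  (d) No such written consent has been filed; the plaintiff resides in Lorwick, not Ashston — every alternative fails. But the amount in controversy is $241,000, which meets the USD 5,000 floor, and the 'unless' clause therefore excuses the requirement. Condition met.
  → Every requirement is satisfied — jurisdiction.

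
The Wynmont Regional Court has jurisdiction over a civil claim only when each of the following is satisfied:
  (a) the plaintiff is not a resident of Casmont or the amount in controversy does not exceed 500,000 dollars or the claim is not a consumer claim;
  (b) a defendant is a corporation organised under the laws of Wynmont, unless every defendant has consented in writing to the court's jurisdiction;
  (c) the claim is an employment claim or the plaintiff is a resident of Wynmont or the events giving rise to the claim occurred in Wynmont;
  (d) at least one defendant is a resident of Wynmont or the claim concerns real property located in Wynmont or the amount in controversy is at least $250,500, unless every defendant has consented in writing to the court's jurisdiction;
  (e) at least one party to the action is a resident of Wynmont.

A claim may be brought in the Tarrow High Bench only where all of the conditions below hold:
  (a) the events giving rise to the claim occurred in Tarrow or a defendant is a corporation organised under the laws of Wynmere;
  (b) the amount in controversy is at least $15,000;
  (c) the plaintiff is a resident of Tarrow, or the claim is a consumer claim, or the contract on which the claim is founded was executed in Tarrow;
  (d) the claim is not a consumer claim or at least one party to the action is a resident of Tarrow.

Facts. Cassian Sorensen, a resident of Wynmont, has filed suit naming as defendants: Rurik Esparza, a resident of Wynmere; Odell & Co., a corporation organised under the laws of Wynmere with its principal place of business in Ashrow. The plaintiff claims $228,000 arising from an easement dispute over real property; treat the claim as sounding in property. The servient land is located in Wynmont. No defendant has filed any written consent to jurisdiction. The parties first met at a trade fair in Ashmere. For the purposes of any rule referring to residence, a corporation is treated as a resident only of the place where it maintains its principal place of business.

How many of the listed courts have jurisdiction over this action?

0

The Wynmont Regional Court:
  (a) The plaintiff resides in Wynmont, which is not Casmont — that alternative is enough. Satisfied.
  (b) The corporate defendant(s) are organised in Wynmere, not Wynmont. Nor does the 'unless' clause help: no such written consent has been filed. Not satisfied.
  (c) The plaintiff resides in Wynmont, which satisfies one of the alternatives. Satisfied.
  (d) The property lies in Wynmont — that alternative is enough. Satisfied.
  (e) Cassian Sorensen resides in Wynmont. Satisfied.
  → At least one condition fails; no jurisdiction.
The Tarrow High Bench:
  (a) Odell & Co. is organised under the laws of Wynmere, so one alternative holds. Met.
  (b) The amount in controversy is USD 228,000, which meets the $15,000 floor. Condition met.
  (c) The plaintiff resides in Wynmont, not Tarrow; the claim is a property claim, not a consumer claim; no contract (and hence no place of execution) is alleged — no alternative holds. Fails.
  (d) The claim is a property claim, not a consumer claim, so one alternative holds. Satisfied.
  → Not every requirement is met — no jurisdiction.
No court satisfies all of its conditions.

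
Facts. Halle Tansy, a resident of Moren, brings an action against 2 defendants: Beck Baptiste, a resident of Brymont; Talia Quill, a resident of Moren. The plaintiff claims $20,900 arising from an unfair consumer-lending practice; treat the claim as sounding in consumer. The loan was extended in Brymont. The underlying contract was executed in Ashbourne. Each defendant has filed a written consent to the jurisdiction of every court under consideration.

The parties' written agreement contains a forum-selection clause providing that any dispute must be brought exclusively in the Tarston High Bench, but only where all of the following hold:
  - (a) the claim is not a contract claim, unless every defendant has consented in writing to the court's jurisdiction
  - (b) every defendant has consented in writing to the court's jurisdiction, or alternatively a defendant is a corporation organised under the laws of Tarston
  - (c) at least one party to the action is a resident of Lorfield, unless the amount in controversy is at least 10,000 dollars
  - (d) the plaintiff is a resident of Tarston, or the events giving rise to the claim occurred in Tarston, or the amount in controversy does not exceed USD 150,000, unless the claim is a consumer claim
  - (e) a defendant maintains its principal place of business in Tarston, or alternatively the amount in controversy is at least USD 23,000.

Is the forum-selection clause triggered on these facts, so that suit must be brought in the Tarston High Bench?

The Tarston High Bench:
  (a) The claim is a consumer claim, not a contract claim. Satisfied.
  (b) Every defendant has filed written consent, so this disjunct is met. Satisfied.
  (c) No party resides in Lorfield. However, the amount in controversy is $20,900, which meets the $10,000 floor, so the 'unless' proviso supplies this condition. Condition met.
  (d) The amount in controversy is USD 20,900, within the $150,000 ceiling, so this disjunct is met. Met.
  (e) No defendant is a corporation; the amount in controversy is $20,900, below the USD 23,000 floor — every alternative fails. Fails.
  → Forum clause is not triggered.

No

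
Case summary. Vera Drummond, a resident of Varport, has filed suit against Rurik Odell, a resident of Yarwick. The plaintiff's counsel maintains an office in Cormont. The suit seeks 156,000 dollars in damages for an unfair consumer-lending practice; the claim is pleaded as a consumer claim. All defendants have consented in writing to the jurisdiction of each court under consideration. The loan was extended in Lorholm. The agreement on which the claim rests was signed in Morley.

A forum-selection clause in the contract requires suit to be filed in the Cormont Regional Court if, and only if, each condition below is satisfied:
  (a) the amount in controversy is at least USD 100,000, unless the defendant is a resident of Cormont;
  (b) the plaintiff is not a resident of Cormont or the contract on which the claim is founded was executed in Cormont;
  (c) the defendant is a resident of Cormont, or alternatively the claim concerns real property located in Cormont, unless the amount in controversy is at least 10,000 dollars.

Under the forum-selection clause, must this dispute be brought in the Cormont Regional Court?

The Cormont Regional Court:
  (a) The amount in controversy is USD 156,000, which meets the $100,000 floor. Satisfied.
  (b) The plaintiff resides in Varport, which is not Cormont — that alternative is enough. Condition met.
  (c) The defendant resides in Yarwick, not Cormont; the claim does not concern real property — every alternative fails. The proviso rescues it, though: the amount in controversy is USD 156,000, which meets the $10,000 floor. Satisfied.
  → The clause applies.

Yes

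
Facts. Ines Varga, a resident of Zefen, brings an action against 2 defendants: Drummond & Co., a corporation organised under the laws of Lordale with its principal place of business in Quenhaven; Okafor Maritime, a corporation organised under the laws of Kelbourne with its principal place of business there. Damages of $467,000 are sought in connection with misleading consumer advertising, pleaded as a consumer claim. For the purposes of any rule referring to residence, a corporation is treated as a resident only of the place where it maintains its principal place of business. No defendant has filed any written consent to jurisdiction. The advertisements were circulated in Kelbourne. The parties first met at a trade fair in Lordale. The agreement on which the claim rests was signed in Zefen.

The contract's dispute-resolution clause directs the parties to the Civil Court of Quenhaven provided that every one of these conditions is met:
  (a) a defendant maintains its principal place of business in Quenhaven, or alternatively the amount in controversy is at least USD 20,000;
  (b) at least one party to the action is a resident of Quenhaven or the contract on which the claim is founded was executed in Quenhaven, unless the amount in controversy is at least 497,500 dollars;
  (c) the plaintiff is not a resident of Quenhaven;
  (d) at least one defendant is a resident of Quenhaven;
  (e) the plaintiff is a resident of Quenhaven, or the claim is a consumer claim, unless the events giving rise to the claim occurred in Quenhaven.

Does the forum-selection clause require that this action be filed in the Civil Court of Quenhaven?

The Civil Court of Quenhaven:
  (a) Drummond & Co. has its principal place of business in Quenhaven, so one alternative holds. Condition met.
  (b) Drummond & Co. resides in Quenhaven, so this disjunct is met. Satisfied.
  (c) The plaintiff resides in Zefen, which is not Quenhaven. Satisfied.
  (d) Drummond & Co. resides in Quenhaven. Condition met.
  (e) The claim is a consumer claim, so this disjunct is met. Condition met.
  → Forum clause is triggered.

Yes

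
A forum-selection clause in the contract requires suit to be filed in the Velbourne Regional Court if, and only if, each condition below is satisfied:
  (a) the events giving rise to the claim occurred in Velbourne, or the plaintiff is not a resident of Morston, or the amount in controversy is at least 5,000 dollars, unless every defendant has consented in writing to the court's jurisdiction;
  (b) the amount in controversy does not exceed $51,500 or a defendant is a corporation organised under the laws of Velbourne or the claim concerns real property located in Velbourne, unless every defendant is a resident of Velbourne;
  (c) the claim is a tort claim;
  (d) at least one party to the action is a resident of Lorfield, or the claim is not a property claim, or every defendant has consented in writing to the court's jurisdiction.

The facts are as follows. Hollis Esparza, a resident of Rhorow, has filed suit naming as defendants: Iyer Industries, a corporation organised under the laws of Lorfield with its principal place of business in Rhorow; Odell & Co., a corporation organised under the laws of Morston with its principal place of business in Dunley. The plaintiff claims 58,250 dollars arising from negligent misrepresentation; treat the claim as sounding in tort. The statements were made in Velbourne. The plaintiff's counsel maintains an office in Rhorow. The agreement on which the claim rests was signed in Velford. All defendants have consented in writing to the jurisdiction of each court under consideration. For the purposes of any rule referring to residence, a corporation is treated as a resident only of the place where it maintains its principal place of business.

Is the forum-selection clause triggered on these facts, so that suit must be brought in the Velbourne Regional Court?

The Velbourne Regional Court:
  (a) The operative events occurred in Velbourne, so this disjunct is met. Condition met.
  (b) The amount in controversy is $58,250, above the $51,500 ceiling; the corporate defendant(s) are organised in Lorfield, Morston, not Velbourne; the claim does not concern real property — every alternative fails. Nor does the 'unless' clause help: the defendants reside as follows — Iyer Industries in Rhorow, Odell & Co. in Dunley — not all in Velbourne. Condition not met.
  (c) The claim is a tort claim. Met.
  (d) The claim is a tort claim, not a property claim, so one alternative holds. Condition met.
  → Forum clause is not triggered.

No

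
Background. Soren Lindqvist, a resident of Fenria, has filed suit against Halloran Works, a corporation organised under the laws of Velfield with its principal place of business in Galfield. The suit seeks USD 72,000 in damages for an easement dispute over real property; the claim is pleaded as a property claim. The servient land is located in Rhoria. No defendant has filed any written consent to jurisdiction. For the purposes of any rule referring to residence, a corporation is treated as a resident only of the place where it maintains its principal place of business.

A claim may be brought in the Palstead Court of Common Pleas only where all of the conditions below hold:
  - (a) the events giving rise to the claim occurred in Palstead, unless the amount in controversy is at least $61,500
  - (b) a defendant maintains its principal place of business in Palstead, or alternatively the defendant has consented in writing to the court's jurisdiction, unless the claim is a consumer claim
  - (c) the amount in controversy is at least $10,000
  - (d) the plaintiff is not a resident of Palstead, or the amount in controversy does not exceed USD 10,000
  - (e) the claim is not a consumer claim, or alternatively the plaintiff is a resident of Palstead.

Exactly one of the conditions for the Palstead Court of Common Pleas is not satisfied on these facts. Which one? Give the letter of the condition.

(b)

The Palstead Court of Common Pleas:
  (a) The operative events occurred in Rhoria, not Palstead. The proviso rescues it, though: the amount in controversy is USD 72,000, which meets the USD 61,500 floor. Condition met.
  (b) The corporate defendant(s) have their principal place of business in Galfield, not Palstead; no such written consent has been filed — every alternative fails. And the claim is a property claim, not a consumer claim, so the proviso does not save it. Not met.
  (c) The amount in controversy is USD 72,000, which meets the 10,000 dollars floor. Satisfied.
  (d) The plaintiff resides in Fenria, which is not Palstead, so this disjunct is met. Condition met.
  (e) The claim is a property claim, not a consumer claim, so one alternative holds. Met.
Only condition (b) fails.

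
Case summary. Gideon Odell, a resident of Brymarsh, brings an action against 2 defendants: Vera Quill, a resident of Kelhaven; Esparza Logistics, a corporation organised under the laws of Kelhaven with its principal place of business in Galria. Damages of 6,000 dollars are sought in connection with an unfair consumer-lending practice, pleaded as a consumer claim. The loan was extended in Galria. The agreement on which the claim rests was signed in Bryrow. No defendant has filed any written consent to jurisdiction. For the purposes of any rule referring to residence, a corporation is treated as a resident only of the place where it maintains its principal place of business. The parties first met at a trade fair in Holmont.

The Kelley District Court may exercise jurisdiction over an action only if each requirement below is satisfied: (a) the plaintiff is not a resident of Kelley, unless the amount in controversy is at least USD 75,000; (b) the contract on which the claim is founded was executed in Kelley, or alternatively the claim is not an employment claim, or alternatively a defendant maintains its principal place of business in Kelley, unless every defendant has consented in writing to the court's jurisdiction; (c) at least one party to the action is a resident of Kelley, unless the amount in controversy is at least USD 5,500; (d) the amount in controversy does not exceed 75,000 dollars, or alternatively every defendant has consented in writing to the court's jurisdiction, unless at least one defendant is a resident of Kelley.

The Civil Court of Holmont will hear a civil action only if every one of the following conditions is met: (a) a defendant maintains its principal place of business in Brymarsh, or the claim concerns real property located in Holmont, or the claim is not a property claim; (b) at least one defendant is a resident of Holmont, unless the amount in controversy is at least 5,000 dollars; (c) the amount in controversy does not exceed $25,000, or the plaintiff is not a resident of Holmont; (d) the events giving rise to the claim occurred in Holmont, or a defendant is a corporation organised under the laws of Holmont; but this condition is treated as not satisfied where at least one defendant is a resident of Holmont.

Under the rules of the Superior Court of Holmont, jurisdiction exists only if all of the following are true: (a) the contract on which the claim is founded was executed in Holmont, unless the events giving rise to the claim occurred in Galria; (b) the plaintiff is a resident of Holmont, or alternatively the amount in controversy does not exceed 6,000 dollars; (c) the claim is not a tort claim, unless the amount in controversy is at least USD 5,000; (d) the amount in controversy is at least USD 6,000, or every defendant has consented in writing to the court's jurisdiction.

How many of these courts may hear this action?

The Kelley District Court:
  (a) The plaintiff resides in Brymarsh, which is not Kelley. Met.
  (b) The claim is a consumer claim, not an employment claim — that alternative is enough. Met.
  (c) No party resides in Kelley. But the amount in controversy is USD 6,000, which meets the $5,500 floor, and the 'unless' clause therefore excuses the requirement. Met.
  (d) The amount in controversy is $6,000, within the $75,000 ceiling, so one alternative holds. Met.
  → All conditions met; jurisdiction exists.
The Civil Court of Holmont:
  (a) The claim is a consumer claim, not a property claim — that alternative is enough. Satisfied.
  (b) No defendant resides in Holmont (they reside in Kelhaven, Galria). The proviso rescues it, though: the amount in controversy is $6,000, which meets the USD 5,000 floor. Satisfied.
  (c) The amount in controversy is $6,000, within the USD 25,000 ceiling, so one alternative holds. Met.
  (d) The operative events occurred in Galria, not Holmont; the corporate defendant(s) are organised in Kelhaven, not Holmont — no alternative holds. Fails.
  → The court lacks jurisdiction.
The Superior Court of Holmont:
  (a) The contract was executed in Bryrow, not Holmont. However, the operative events occurred in Galria, so the 'unless' proviso supplies this condition. Met.
  (b) The amount in controversy is USD 6,000, within the USD 6,000 ceiling — that alternative is enough. Condition met.
  (c) The claim is a consumer claim, not a tort claim. Condition met.
  (d) The amount in controversy is USD 6,000, which meets the $6,000 floor, which satisfies one of the alternatives. Condition met.
  → The court has jurisdiction.
Courts with jurisdiction: the Kelley District Court, the Superior Court of Holmont — 2 in total.

2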